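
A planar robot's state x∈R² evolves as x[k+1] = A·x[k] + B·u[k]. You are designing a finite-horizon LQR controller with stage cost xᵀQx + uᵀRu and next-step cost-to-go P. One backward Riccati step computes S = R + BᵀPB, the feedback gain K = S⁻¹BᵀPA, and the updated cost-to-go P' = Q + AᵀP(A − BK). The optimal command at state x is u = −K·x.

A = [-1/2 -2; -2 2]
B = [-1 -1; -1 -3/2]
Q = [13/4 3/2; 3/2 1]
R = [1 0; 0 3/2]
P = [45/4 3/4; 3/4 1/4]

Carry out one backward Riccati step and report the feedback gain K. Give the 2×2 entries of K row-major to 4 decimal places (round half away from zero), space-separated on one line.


BᵀP = [-12.0000 -1.0000; -12.3750 -1.1250]
S = R + BᵀPB = [1 0; 0 3/2] + [13.0000 13.5000; 13.5000 14.0625] = [14.0000 13.5000; 13.5000 15.5625]
BᵀPA = [8.0000 22.0000; 8.4375 22.5000]
K = S⁻¹·BᵀPA = [0.2974 1.0842; 0.2842 0.5053]
A−BK = [0.0816 -0.4105; -1.2763 3.8421]
AᵀP(A−BK) = [0.5355 -0.4368; -0.4368 4.7789]
P' = Q + AᵀP(A−BK) = [3.7855 1.0632; 1.0632 5.7789]
tr(P') = 9.5645

0.2974 1.0842 0.2842 0.5053


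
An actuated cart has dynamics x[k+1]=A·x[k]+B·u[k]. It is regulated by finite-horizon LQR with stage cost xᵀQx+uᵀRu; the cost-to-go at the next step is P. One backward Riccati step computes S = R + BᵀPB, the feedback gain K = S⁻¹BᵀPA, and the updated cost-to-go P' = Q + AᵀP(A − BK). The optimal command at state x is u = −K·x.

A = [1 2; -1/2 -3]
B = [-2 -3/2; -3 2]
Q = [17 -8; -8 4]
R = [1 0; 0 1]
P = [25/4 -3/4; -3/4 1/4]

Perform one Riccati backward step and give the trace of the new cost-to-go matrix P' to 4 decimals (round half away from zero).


22.8469

BᵀP = [-10.2500 0.7500; -10.8750 1.6250]
S = R + BᵀPB = [1 0; 0 1] + [18.2500 16.8750; 16.8750 19.5625] = [19.2500 16.8750; 16.8750 20.5625]
BᵀPA = [-10.6250 -22.7500; -11.6875 -26.6250]
K = S⁻¹·BᵀPA = [-0.1913 -0.1666; -0.4114 -1.1581]
A−BK = [0.0003 -0.0703; -0.2513 -1.1835]
AᵀP(A−BK) = [0.2217 0.5695; 0.5695 1.6252]
P' = Q + AᵀP(A−BK) = [17.2217 -7.4305; -7.4305 5.6252]
tr(P') = 22.8469


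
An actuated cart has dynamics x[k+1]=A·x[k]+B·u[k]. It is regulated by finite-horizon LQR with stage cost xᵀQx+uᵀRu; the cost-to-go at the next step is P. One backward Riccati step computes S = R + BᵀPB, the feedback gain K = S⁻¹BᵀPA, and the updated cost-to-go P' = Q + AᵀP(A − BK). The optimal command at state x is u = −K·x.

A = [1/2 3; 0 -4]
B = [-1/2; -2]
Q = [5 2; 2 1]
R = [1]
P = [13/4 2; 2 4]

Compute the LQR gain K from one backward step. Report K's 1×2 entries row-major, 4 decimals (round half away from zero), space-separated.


BᵀP = [-5.6250 -9.0000]
S = R + BᵀPB = [1] + [20.8125] = [21.8125]
BᵀPA = [-2.8125 19.1250]
K = S⁻¹·BᵀPA = [-0.1289 0.8768]
A−BK = [0.4355 3.4384; -0.2579 -2.2464]
AᵀP(A−BK) = [0.4499 3.3410; 3.3410 28.4814]
P' = Q + AᵀP(A−BK) = [5.4499 5.3410; 5.3410 29.4814]
tr(P') = 34.9312

-0.1289 0.8768


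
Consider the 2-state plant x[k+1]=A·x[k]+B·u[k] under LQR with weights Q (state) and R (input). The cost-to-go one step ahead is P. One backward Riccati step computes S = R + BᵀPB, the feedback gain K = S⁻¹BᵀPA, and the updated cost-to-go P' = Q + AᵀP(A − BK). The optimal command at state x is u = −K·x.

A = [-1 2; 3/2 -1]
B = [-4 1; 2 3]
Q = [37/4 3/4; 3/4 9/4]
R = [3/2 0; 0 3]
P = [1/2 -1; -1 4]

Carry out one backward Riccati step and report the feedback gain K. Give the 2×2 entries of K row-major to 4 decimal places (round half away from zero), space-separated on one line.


0.3522 -0.4314 0.2307 -0.0655

BᵀP = [-4.0000 12.0000; -2.5000 11.0000]
S = R + BᵀPB = [3/2 0; 0 3] + [40.0000 32.0000; 32.0000 30.5000] = [41.5000 32.0000; 32.0000 33.5000]
BᵀPA = [22.0000 -20.0000; 19.0000 -16.0000]
K = S⁻¹·BᵀPA = [0.3522 -0.4314; 0.2307 -0.0655]
A−BK = [0.1782 0.3399; 0.1034 0.0594]
AᵀP(A−BK) = [0.3676 -0.2642; -0.2642 0.3235]
P' = Q + AᵀP(A−BK) = [9.6176 0.4858; 0.4858 2.5735]
tr(P') = 12.1911


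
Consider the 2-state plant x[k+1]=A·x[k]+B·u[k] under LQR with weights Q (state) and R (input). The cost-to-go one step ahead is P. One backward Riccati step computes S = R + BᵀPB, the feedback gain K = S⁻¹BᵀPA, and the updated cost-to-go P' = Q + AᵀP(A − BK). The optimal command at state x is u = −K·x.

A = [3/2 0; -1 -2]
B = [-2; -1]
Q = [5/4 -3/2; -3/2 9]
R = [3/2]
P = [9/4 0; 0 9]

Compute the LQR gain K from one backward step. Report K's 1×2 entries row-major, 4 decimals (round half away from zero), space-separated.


BᵀP = [-4.5000 -9.0000]
S = R + BᵀPB = [3/2] + [18.0000] = [19.5000]
BᵀPA = [2.2500 18.0000]
K = S⁻¹·BᵀPA = [0.1154 0.9231]
A−BK = [1.7308 1.8462; -0.8846 -1.0769]
AᵀP(A−BK) = [13.8029 15.9231; 15.9231 19.3846]
P' = Q + AᵀP(A−BK) = [15.0529 14.4231; 14.4231 28.3846]
tr(P') = 43.4375

0.1154 0.9231


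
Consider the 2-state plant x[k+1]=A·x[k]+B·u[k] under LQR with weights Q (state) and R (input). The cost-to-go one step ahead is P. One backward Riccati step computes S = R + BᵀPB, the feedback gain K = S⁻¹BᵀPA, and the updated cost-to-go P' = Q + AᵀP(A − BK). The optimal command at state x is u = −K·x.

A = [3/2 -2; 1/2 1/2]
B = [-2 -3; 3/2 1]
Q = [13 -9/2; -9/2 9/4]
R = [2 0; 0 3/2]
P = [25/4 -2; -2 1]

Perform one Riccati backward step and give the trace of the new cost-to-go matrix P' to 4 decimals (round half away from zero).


16.2408

BᵀP = [-15.5000 5.5000; -20.7500 7.0000]
S = R + BᵀPB = [2 0; 0 3/2] + [39.2500 52.0000; 52.0000 69.2500] = [41.2500 52.0000; 52.0000 70.7500]
BᵀPA = [-20.5000 33.7500; -27.6250 45.0000]
K = S⁻¹·BᵀPA = [-0.0647 0.2230; -0.3429 0.4722]
A−BK = [0.3419 -0.1376; 0.9400 -0.3066]
AᵀP(A−BK) = [0.5134 -0.3856; -0.3856 0.4774]
P' = Q + AᵀP(A−BK) = [13.5134 -4.8856; -4.8856 2.7274]
tr(P') = 16.2408


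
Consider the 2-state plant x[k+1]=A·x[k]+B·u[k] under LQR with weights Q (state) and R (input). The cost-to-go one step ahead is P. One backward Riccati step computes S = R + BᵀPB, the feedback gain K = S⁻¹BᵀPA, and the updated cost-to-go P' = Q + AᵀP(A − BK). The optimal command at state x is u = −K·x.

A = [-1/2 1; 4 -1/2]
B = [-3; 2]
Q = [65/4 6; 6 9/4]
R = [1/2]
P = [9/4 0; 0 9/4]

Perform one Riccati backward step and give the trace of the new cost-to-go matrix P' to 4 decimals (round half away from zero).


39.7946

BᵀP = [-6.7500 4.5000]
S = R + BᵀPB = [1/2] + [29.2500] = [29.7500]
BᵀPA = [21.3750 -9.0000]
K = S⁻¹·BᵀPA = [0.7185 -0.3025]
A−BK = [1.6555 0.0924; 2.5630 0.1050]
AᵀP(A−BK) = [21.2048 0.8414; 0.8414 0.0898]
P' = Q + AᵀP(A−BK) = [37.4548 6.8414; 6.8414 2.3398]
tr(P') = 39.7946


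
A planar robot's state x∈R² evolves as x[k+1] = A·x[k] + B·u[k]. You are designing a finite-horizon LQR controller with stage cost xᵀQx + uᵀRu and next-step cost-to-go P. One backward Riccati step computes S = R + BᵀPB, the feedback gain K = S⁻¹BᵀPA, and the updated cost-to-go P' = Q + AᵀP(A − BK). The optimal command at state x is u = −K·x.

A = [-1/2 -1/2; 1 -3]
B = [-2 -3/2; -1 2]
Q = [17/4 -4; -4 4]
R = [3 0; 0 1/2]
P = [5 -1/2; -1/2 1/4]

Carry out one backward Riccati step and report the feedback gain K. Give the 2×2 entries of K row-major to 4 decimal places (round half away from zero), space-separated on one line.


BᵀP = [-9.5000 0.7500; -8.5000 1.2500]
S = R + BᵀPB = [3 0; 0 1/2] + [18.2500 15.7500; 15.7500 15.2500] = [21.2500 15.7500; 15.7500 15.7500]
BᵀPA = [5.5000 2.5000; 5.5000 0.5000]
K = S⁻¹·BᵀPA = [0.0000 0.3636; 0.3492 -0.3319]
A−BK = [0.0238 -0.2706; 0.3016 -1.9726]
AᵀP(A−BK) = [0.0794 -0.1746; -0.1746 1.2569]
P' = Q + AᵀP(A−BK) = [4.3294 -4.1746; -4.1746 5.2569]
tr(P') = 9.5862

0.0000 0.3636 0.3492 -0.3319


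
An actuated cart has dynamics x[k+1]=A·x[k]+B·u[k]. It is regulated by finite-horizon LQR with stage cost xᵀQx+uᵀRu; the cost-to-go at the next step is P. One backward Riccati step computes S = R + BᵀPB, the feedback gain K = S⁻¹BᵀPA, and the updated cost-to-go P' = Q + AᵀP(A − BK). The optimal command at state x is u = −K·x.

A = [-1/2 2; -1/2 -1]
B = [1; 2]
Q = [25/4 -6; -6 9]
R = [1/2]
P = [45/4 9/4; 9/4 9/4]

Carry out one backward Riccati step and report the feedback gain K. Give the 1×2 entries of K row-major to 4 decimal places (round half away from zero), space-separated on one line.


BᵀP = [15.7500 6.7500]
S = R + BᵀPB = [1/2] + [29.2500] = [29.7500]
BᵀPA = [-11.2500 24.7500]
K = S⁻¹·BᵀPA = [-0.3782 0.8319]
A−BK = [-0.1218 1.1681; 0.2563 -2.6639]
AᵀP(A−BK) = [0.2458 -1.8908; -1.8908 17.6597]
P' = Q + AᵀP(A−BK) = [6.4958 -7.8908; -7.8908 26.6597]
tr(P') = 33.1555

-0.3782 0.8319


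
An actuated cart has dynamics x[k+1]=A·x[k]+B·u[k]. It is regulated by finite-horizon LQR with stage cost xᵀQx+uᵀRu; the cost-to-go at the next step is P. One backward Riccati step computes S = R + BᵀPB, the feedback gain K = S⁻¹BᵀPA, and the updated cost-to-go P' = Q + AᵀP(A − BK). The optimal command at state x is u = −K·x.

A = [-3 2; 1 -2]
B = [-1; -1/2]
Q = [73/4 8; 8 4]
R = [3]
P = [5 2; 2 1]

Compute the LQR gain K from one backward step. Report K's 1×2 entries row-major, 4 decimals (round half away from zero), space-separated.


1.5122 -0.6829

BᵀP = [-6.0000 -2.5000]
S = R + BᵀPB = [3] + [7.2500] = [10.2500]
BᵀPA = [15.5000 -7.0000]
K = S⁻¹·BᵀPA = [1.5122 -0.6829]
A−BK = [-1.4878 1.3171; 1.7561 -2.3415]
AᵀP(A−BK) = [10.5610 -5.4146; -5.4146 3.2195]
P' = Q + AᵀP(A−BK) = [28.8110 2.5854; 2.5854 7.2195]
tr(P') = 36.0305


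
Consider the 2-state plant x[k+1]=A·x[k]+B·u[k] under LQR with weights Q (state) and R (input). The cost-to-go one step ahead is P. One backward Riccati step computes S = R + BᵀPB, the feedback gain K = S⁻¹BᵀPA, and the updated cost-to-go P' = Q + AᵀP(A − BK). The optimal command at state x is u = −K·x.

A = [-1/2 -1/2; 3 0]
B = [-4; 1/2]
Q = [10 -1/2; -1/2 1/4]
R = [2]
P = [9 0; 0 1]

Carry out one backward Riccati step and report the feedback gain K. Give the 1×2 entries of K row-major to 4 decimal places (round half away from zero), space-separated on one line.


BᵀP = [-36.0000 0.5000]
S = R + BᵀPB = [2] + [144.2500] = [146.2500]
BᵀPA = [19.5000 18.0000]
K = S⁻¹·BᵀPA = [0.1333 0.1231]
A−BK = [0.0333 -0.0077; 2.9333 -0.0615]
AᵀP(A−BK) = [8.6500 -0.1500; -0.1500 0.0346]
P' = Q + AᵀP(A−BK) = [18.6500 -0.6500; -0.6500 0.2846]
tr(P') = 18.9346

0.1333 0.1231


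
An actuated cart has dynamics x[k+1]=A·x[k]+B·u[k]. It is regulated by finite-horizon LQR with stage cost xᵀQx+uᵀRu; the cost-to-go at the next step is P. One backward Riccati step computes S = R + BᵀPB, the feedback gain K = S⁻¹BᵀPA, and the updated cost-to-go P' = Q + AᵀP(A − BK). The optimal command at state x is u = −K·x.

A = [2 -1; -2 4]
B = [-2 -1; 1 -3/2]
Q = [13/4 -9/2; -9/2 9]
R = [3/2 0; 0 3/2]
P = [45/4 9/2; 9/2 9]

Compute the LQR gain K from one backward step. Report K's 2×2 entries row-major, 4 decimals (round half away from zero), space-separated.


-1.1791 1.2742 0.4564 -1.6545

BᵀP = [-18.0000 0.0000; -18.0000 -18.0000]
S = R + BᵀPB = [3/2 0; 0 3/2] + [36.0000 18.0000; 18.0000 45.0000] = [37.5000 18.0000; 18.0000 46.5000]
BᵀPA = [-36.0000 18.0000; 0.0000 -54.0000]
K = S⁻¹·BᵀPA = [-1.1791 1.2742; 0.4564 -1.6545]
A−BK = [0.0983 -0.1062; -0.1363 0.2441]
AᵀP(A−BK) = [2.5531 -3.6300; -3.6300 6.9711]
P' = Q + AᵀP(A−BK) = [5.8031 -8.1300; -8.1300 15.9711]
tr(P') = 21.7742


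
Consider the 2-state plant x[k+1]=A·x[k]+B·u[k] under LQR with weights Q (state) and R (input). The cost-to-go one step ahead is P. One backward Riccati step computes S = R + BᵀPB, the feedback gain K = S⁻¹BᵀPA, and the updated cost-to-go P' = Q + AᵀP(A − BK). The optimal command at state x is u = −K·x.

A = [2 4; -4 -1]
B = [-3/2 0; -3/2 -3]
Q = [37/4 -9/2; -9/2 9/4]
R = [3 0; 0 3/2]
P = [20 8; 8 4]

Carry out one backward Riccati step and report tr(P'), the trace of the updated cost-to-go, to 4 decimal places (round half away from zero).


34.5551

BᵀP = [-42.0000 -18.0000; -24.0000 -12.0000]
S = R + BᵀPB = [3 0; 0 3/2] + [90.0000 54.0000; 54.0000 36.0000] = [93.0000 54.0000; 54.0000 37.5000]
BᵀPA = [-12.0000 -150.0000; 0.0000 -84.0000]
K = S⁻¹·BᵀPA = [-0.7874 -1.9055; 1.1339 0.5039]
A−BK = [0.8189 1.1417; -1.7795 -2.3465]
AᵀP(A−BK) = [6.5512 9.1339; 9.1339 16.5039]
P' = Q + AᵀP(A−BK) = [15.8012 4.6339; 4.6339 18.7539]
tr(P') = 34.5551


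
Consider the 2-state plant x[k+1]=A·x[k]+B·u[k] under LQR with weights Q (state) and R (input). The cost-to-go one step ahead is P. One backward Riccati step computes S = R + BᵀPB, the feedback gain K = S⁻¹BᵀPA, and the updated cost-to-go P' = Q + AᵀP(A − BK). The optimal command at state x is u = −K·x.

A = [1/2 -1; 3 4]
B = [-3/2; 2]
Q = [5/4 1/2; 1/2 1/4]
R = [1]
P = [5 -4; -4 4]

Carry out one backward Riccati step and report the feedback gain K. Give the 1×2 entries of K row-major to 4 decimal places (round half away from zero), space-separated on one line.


BᵀP = [-15.5000 14.0000]
S = R + BᵀPB = [1] + [51.2500] = [52.2500]
BᵀPA = [34.2500 71.5000]
K = S⁻¹·BᵀPA = [0.6555 1.3684]
A−BK = [1.4833 1.0526; 1.6890 1.2632]
AᵀP(A−BK) = [2.7990 2.6316; 2.6316 3.1579]
P' = Q + AᵀP(A−BK) = [4.0490 3.1316; 3.1316 3.4079]
tr(P') = 7.4569

0.6555 1.3684


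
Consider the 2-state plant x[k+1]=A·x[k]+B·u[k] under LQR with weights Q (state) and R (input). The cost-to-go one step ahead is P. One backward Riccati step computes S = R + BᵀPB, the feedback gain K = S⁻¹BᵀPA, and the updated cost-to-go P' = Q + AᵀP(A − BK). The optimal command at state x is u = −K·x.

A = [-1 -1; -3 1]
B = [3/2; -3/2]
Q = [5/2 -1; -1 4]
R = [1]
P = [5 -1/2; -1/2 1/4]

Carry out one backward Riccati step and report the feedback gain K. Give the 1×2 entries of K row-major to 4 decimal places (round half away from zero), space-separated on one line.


BᵀP = [8.2500 -1.1250]
S = R + BᵀPB = [1] + [14.0625] = [15.0625]
BᵀPA = [-4.8750 -9.3750]
K = S⁻¹·BᵀPA = [-0.3237 -0.6224]
A−BK = [-0.5145 -0.0664; -3.4855 0.0664]
AᵀP(A−BK) = [2.6722 0.2158; 0.2158 0.4149]
P' = Q + AᵀP(A−BK) = [5.1722 -0.7842; -0.7842 4.4149]
tr(P') = 9.5871

-0.3237 -0.6224


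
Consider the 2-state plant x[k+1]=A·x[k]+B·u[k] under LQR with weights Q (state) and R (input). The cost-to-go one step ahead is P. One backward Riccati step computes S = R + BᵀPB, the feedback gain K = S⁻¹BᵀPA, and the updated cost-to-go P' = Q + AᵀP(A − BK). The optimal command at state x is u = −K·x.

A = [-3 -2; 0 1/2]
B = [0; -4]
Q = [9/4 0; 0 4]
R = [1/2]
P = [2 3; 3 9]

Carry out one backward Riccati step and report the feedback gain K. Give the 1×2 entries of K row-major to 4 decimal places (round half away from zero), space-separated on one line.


BᵀP = [-12.0000 -36.0000]
S = R + BᵀPB = [1/2] + [144.0000] = [144.5000]
BᵀPA = [36.0000 6.0000]
K = S⁻¹·BᵀPA = [0.2491 0.0415]
A−BK = [-3.0000 -2.0000; 0.9965 0.6661]
AᵀP(A−BK) = [9.0311 6.0052; 6.0052 4.0009]
P' = Q + AᵀP(A−BK) = [11.2811 6.0052; 6.0052 8.0009]
tr(P') = 19.2820

0.2491 0.0415


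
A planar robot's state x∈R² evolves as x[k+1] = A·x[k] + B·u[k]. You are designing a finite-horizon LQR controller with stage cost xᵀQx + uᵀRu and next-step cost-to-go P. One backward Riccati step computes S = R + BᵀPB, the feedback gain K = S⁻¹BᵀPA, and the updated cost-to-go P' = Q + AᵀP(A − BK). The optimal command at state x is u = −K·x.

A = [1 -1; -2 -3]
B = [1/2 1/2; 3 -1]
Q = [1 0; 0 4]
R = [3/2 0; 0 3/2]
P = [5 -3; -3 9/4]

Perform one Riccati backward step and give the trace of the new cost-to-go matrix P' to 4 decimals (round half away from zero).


8.9623

BᵀP = [-6.5000 5.2500; 5.5000 -3.7500]
S = R + BᵀPB = [3/2 0; 0 3/2] + [12.5000 -8.5000; -8.5000 6.5000] = [14.0000 -8.5000; -8.5000 8.0000]
BᵀPA = [-17.0000 -9.2500; 13.0000 5.7500]
K = S⁻¹·BᵀPA = [-0.6415 -0.6321; 0.9434 0.0472]
A−BK = [0.8491 -0.7075; 0.8679 -1.0566]
AᵀP(A−BK) = [2.8302 0.1415; 0.1415 1.1321]
P' = Q + AᵀP(A−BK) = [3.8302 0.1415; 0.1415 5.1321]
tr(P') = 8.9623


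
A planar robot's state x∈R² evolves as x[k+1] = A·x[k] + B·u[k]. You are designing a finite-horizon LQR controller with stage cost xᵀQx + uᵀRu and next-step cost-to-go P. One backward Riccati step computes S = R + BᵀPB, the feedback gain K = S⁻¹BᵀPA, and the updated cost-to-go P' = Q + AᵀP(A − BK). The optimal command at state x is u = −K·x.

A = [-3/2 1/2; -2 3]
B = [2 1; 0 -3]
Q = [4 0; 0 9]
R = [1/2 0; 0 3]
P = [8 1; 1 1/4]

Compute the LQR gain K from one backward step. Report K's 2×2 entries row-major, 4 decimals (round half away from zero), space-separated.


-0.9069 0.5088 0.1475 -0.2535

BᵀP = [16.0000 2.0000; 5.0000 0.2500]
S = R + BᵀPB = [1/2 0; 0 3] + [32.0000 10.0000; 10.0000 4.2500] = [32.5000 10.0000; 10.0000 7.2500]
BᵀPA = [-28.0000 14.0000; -8.0000 3.2500]
K = S⁻¹·BᵀPA = [-0.9069 0.5088; 0.1475 -0.2535]
A−BK = [0.1664 -0.2641; -1.5576 2.2396]
AᵀP(A−BK) = [0.7862 -0.7825; -0.7825 0.9512]
P' = Q + AᵀP(A−BK) = [4.7862 -0.7825; -0.7825 9.9512]
tr(P') = 14.7373


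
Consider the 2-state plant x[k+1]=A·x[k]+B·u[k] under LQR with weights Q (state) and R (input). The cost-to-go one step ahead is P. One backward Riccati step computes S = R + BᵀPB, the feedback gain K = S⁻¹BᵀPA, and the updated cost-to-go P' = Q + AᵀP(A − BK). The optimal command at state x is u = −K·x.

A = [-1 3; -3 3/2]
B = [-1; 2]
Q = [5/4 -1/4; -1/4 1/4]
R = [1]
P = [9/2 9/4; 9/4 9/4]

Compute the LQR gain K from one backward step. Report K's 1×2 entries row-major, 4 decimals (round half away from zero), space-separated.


BᵀP = [0.0000 2.2500]
S = R + BᵀPB = [1] + [4.5000] = [5.5000]
BᵀPA = [-6.7500 3.3750]
K = S⁻¹·BᵀPA = [-1.2273 0.6136]
A−BK = [-2.2273 3.6136; -0.5455 0.2727]
AᵀP(A−BK) = [29.9659 -43.1080; -43.1080 63.7415]
P' = Q + AᵀP(A−BK) = [31.2159 -43.3580; -43.3580 63.9915]
tr(P') = 95.2074

-1.2273 0.6136


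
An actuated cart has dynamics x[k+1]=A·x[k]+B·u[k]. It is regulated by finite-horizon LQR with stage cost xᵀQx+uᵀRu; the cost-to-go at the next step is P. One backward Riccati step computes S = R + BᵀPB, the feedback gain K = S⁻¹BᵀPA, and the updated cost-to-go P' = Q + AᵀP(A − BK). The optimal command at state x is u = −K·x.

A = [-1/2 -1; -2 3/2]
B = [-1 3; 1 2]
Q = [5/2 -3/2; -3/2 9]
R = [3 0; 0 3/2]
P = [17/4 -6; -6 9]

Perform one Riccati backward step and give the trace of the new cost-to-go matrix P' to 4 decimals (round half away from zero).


18.9012

BᵀP = [-10.2500 15.0000; 0.7500 0.0000]
S = R + BᵀPB = [3 0; 0 3/2] + [25.2500 -0.7500; -0.7500 2.2500] = [28.2500 -0.7500; -0.7500 3.7500]
BᵀPA = [-24.8750 32.7500; -0.3750 -0.7500]
K = S⁻¹·BᵀPA = [-0.8879 1.1601; -0.2776 0.0320]
A−BK = [-0.5552 0.0641; -0.5569 0.2758]
AᵀP(A−BK) = [2.8719 -3.5044; -3.5044 4.5294]
P' = Q + AᵀP(A−BK) = [5.3719 -5.0044; -5.0044 13.5294]
tr(P') = 18.9012


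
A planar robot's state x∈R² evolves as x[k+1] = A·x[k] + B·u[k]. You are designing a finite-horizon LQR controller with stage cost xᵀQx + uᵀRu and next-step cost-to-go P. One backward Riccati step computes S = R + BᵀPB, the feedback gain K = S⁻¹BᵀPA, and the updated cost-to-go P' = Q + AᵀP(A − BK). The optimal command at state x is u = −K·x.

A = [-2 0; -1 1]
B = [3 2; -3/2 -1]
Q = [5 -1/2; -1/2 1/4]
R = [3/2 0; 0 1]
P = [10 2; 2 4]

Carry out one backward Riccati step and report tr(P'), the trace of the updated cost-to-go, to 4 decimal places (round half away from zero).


BᵀP = [27.0000 0.0000; 18.0000 0.0000]
S = R + BᵀPB = [3/2 0; 0 1] + [81.0000 54.0000; 54.0000 36.0000] = [82.5000 54.0000; 54.0000 37.0000]
BᵀPA = [-54.0000 0.0000; -36.0000 0.0000]
K = S⁻¹·BᵀPA = [-0.3956 0.0000; -0.3956 0.0000]
A−BK = [-0.0220 0.0000; -1.9890 1.0000]
AᵀP(A−BK) = [16.3956 -8.0000; -8.0000 4.0000]
P' = Q + AᵀP(A−BK) = [21.3956 -8.5000; -8.5000 4.2500]
tr(P') = 25.6456

25.6456


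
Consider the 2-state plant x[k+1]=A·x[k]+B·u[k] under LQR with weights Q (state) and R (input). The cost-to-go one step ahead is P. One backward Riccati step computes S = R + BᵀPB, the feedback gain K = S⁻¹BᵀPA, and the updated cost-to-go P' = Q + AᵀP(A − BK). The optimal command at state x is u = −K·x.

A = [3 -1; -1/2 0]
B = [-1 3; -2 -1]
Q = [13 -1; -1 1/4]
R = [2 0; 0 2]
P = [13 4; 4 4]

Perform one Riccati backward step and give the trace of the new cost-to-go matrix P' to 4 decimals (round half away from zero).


BᵀP = [-21.0000 -12.0000; 35.0000 8.0000]
S = R + BᵀPB = [2 0; 0 2] + [45.0000 -51.0000; -51.0000 97.0000] = [47.0000 -51.0000; -51.0000 99.0000]
BᵀPA = [-57.0000 21.0000; 101.0000 -35.0000]
K = S⁻¹·BᵀPA = [-0.2398 0.1433; 0.8967 -0.2797]
A−BK = [0.0702 -0.0175; -0.0828 0.0068]
AᵀP(A−BK) = [1.7680 -0.5809; -0.5809 0.2008]
P' = Q + AᵀP(A−BK) = [14.7680 -1.5809; -1.5809 0.4508]
tr(P') = 15.2188

15.2188


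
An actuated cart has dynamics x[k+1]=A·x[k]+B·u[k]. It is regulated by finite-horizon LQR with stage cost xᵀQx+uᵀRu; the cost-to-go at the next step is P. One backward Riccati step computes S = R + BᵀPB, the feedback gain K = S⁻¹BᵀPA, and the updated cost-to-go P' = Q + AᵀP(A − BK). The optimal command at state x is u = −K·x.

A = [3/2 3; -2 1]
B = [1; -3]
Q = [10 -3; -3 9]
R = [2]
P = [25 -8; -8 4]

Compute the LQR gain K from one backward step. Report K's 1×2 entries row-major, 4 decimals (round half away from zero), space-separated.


BᵀP = [49.0000 -20.0000]
S = R + BᵀPB = [2] + [109.0000] = [111.0000]
BᵀPA = [113.5000 127.0000]
K = S⁻¹·BᵀPA = [1.0225 1.1441]
A−BK = [0.4775 1.8559; 1.0676 4.4324]
AᵀP(A−BK) = [4.1937 10.6396; 10.6396 35.6937]
P' = Q + AᵀP(A−BK) = [14.1937 7.6396; 7.6396 44.6937]
tr(P') = 58.8874

1.0225 1.1441


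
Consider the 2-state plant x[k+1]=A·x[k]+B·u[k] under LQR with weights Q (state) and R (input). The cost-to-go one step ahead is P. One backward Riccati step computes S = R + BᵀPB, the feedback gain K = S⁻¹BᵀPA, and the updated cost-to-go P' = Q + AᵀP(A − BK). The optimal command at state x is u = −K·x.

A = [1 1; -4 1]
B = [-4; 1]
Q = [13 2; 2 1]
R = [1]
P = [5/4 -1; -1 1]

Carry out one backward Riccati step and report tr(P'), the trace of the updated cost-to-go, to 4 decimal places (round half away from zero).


BᵀP = [-6.0000 5.0000]
S = R + BᵀPB = [1] + [29.0000] = [30.0000]
BᵀPA = [-26.0000 -1.0000]
K = S⁻¹·BᵀPA = [-0.8667 -0.0333]
A−BK = [-2.4667 0.8667; -3.1333 1.0333]
AᵀP(A−BK) = [2.7167 -0.6167; -0.6167 0.2167]
P' = Q + AᵀP(A−BK) = [15.7167 1.3833; 1.3833 1.2167]
tr(P') = 16.9333

16.9333


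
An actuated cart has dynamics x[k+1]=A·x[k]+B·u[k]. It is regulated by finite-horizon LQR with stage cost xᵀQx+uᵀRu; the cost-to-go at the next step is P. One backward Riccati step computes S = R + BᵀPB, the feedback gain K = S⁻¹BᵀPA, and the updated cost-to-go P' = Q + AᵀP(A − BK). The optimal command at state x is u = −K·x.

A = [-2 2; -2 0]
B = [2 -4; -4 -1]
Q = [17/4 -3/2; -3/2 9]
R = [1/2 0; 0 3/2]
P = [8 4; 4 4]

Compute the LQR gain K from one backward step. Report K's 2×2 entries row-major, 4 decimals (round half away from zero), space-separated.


BᵀP = [0.0000 -8.0000; -36.0000 -20.0000]
S = R + BᵀPB = [1/2 0; 0 3/2] + [32.0000 8.0000; 8.0000 164.0000] = [32.5000 8.0000; 8.0000 165.5000]
BᵀPA = [16.0000 0.0000; 112.0000 -72.0000]
K = S⁻¹·BᵀPA = [0.3296 0.1084; 0.6608 -0.4403]
A−BK = [-0.0161 0.0221; -0.0206 -0.0068]
AᵀP(A−BK) = [0.7157 -0.4222; -0.4222 0.2995]
P' = Q + AᵀP(A−BK) = [4.9657 -1.9222; -1.9222 9.2995]
tr(P') = 14.2653

0.3296 0.1084 0.6608 -0.4403


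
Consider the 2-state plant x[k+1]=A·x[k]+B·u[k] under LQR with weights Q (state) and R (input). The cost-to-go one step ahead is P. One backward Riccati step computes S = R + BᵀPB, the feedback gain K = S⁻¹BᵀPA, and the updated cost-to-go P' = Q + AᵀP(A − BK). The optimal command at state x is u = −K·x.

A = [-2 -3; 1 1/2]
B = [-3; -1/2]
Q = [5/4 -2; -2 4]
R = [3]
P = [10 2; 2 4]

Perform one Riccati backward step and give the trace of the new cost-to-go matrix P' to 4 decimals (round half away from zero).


BᵀP = [-31.0000 -8.0000]
S = R + BᵀPB = [3] + [97.0000] = [100.0000]
BᵀPA = [54.0000 89.0000]
K = S⁻¹·BᵀPA = [0.5400 0.8900]
A−BK = [-0.3800 -0.3300; 1.2700 0.9450]
AᵀP(A−BK) = [6.8400 5.9400; 5.9400 5.7900]
P' = Q + AᵀP(A−BK) = [8.0900 3.9400; 3.9400 9.7900]
tr(P') = 17.8800

17.8800


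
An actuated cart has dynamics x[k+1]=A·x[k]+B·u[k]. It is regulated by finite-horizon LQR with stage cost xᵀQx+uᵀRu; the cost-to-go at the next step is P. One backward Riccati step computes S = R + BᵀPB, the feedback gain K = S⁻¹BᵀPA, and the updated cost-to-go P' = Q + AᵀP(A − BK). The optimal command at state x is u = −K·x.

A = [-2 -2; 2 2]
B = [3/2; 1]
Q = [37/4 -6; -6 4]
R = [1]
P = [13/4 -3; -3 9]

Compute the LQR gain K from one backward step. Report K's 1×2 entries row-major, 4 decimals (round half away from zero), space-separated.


BᵀP = [1.8750 4.5000]
S = R + BᵀPB = [1] + [7.3125] = [8.3125]
BᵀPA = [5.2500 5.2500]
K = S⁻¹·BᵀPA = [0.6316 0.6316]
A−BK = [-2.9474 -2.9474; 1.3684 1.3684]
AᵀP(A−BK) = [69.6842 69.6842; 69.6842 69.6842]
P' = Q + AᵀP(A−BK) = [78.9342 63.6842; 63.6842 73.6842]
tr(P') = 152.6184

0.6316 0.6316


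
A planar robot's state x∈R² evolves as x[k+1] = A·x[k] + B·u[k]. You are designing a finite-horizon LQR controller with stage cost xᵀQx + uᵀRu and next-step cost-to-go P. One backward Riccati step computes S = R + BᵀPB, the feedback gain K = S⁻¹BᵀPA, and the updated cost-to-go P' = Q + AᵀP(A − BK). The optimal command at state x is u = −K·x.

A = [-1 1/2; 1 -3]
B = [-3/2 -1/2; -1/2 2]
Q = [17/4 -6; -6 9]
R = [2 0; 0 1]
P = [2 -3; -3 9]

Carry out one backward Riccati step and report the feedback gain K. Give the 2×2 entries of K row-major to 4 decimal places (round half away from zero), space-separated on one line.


0.2462 0.0753 0.6050 -1.4266

BᵀP = [-1.5000 0.0000; -7.0000 19.5000]
S = R + BᵀPB = [2 0; 0 1] + [2.2500 0.7500; 0.7500 42.5000] = [4.2500 0.7500; 0.7500 43.5000]
BᵀPA = [1.5000 -0.7500; 26.5000 -62.0000]
K = S⁻¹·BᵀPA = [0.2462 0.0753; 0.6050 -1.4266]
A−BK = [-0.3282 -0.1004; -0.0868 -0.1092]
AᵀP(A−BK) = [0.5995 -0.8084; -0.8084 2.1082]
P' = Q + AᵀP(A−BK) = [4.8495 -6.8084; -6.8084 11.1082]
tr(P') = 15.9577


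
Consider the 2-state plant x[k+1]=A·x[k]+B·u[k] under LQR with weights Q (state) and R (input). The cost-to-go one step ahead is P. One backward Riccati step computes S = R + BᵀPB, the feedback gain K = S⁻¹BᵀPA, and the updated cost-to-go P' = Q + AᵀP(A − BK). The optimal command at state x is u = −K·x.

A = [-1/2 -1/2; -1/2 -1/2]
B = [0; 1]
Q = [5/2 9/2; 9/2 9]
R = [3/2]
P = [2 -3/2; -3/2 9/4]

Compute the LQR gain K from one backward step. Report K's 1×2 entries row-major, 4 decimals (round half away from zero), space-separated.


-0.1000 -0.1000

BᵀP = [-1.5000 2.2500]
S = R + BᵀPB = [3/2] + [2.2500] = [3.7500]
BᵀPA = [-0.3750 -0.3750]
K = S⁻¹·BᵀPA = [-0.1000 -0.1000]
A−BK = [-0.5000 -0.5000; -0.4000 -0.4000]
AᵀP(A−BK) = [0.2750 0.2750; 0.2750 0.2750]
P' = Q + AᵀP(A−BK) = [2.7750 4.7750; 4.7750 9.2750]
tr(P') = 12.0500


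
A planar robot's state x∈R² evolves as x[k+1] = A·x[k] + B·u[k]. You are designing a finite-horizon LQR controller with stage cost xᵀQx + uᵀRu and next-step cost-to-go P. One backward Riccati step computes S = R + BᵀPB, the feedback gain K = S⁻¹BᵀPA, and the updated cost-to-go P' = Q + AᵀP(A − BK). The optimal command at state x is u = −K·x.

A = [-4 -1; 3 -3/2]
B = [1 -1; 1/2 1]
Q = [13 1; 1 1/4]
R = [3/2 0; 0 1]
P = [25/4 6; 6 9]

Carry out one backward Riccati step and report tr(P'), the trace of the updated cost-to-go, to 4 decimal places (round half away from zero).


BᵀP = [9.2500 10.5000; -0.2500 3.0000]
S = R + BᵀPB = [3/2 0; 0 1] + [14.5000 1.2500; 1.2500 3.2500] = [16.0000 1.2500; 1.2500 4.2500]
BᵀPA = [-5.5000 -25.0000; 10.0000 -4.2500]
K = S⁻¹·BᵀPA = [-0.5400 -1.5193; 2.5118 -0.5532]
A−BK = [-0.9483 -0.0339; 0.7582 -0.1872]
AᵀP(A−BK) = [8.9125 -0.3246; -0.3246 4.1670]
P' = Q + AᵀP(A−BK) = [21.9125 0.6754; 0.6754 4.4170]
tr(P') = 26.3295

26.3295


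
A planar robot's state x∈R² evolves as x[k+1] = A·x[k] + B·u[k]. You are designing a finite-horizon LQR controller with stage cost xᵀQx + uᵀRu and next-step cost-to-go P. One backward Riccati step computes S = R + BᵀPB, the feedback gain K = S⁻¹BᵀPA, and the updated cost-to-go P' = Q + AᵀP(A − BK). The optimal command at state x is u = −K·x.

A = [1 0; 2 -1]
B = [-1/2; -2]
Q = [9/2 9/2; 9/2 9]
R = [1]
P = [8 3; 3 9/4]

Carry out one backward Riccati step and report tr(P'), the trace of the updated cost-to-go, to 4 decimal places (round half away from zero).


BᵀP = [-10.0000 -6.0000]
S = R + BᵀPB = [1] + [17.0000] = [18.0000]
BᵀPA = [-22.0000 6.0000]
K = S⁻¹·BᵀPA = [-1.2222 0.3333]
A−BK = [0.3889 0.1667; -0.4444 -0.3333]
AᵀP(A−BK) = [2.1111 -0.1667; -0.1667 0.2500]
P' = Q + AᵀP(A−BK) = [6.6111 4.3333; 4.3333 9.2500]
tr(P') = 15.8611

15.8611


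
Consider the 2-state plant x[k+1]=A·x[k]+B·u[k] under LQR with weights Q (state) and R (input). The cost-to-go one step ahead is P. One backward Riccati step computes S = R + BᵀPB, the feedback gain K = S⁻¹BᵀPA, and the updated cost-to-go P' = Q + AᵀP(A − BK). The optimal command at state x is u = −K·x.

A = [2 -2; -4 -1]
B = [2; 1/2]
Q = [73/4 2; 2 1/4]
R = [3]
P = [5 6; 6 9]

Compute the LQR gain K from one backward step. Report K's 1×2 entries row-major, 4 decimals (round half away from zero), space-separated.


BᵀP = [13.0000 16.5000]
S = R + BᵀPB = [3] + [34.2500] = [37.2500]
BᵀPA = [-40.0000 -42.5000]
K = S⁻¹·BᵀPA = [-1.0738 -1.1409]
A−BK = [4.1477 0.2819; -3.4631 -0.4295]
AᵀP(A−BK) = [25.0470 6.3624; 6.3624 4.5101]
P' = Q + AᵀP(A−BK) = [43.2970 8.3624; 8.3624 4.7601]
tr(P') = 48.0570

-1.0738 -1.1409


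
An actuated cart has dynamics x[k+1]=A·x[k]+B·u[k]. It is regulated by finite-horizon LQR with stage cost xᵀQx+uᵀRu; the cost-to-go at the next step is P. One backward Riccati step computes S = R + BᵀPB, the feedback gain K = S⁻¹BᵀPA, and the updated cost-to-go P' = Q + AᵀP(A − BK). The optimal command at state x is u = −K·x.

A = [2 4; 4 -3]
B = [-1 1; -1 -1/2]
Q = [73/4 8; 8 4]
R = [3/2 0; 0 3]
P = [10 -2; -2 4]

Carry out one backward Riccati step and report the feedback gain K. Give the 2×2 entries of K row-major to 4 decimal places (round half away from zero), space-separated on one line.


-2.5333 -0.1778 -0.7333 3.4222

BᵀP = [-8.0000 -2.0000; 11.0000 -4.0000]
S = R + BᵀPB = [3/2 0; 0 3] + [10.0000 -7.0000; -7.0000 13.0000] = [11.5000 -7.0000; -7.0000 16.0000]
BᵀPA = [-24.0000 -26.0000; 6.0000 56.0000]
K = S⁻¹·BᵀPA = [-2.5333 -0.1778; -0.7333 3.4222]
A−BK = [0.2000 0.4000; 1.1000 -1.4667]
AᵀP(A−BK) = [15.6000 -12.8000; -12.8000 47.7333]
P' = Q + AᵀP(A−BK) = [33.8500 -4.8000; -4.8000 51.7333]
tr(P') = 85.5833


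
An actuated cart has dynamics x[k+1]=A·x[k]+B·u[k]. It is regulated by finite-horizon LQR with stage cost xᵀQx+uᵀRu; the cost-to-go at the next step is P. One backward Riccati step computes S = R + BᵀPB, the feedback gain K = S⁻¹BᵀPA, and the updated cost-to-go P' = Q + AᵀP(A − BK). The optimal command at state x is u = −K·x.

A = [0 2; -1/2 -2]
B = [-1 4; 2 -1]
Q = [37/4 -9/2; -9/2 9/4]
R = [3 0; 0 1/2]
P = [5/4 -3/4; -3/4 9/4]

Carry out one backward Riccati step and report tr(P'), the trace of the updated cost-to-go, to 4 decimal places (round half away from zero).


BᵀP = [-2.7500 5.2500; 5.7500 -5.2500]
S = R + BᵀPB = [3 0; 0 1/2] + [13.2500 -16.2500; -16.2500 28.2500] = [16.2500 -16.2500; -16.2500 28.7500]
BᵀPA = [-2.6250 -16.0000; 2.6250 22.0000]
K = S⁻¹·BᵀPA = [-0.1615 -0.5046; 0.0000 0.4800]
A−BK = [-0.1615 -0.4246; -0.1769 -0.5108]
AᵀP(A−BK) = [0.1385 0.4154; 0.4154 1.3662]
P' = Q + AᵀP(A−BK) = [9.3885 -4.0846; -4.0846 3.6162]
tr(P') = 13.0046

13.0046


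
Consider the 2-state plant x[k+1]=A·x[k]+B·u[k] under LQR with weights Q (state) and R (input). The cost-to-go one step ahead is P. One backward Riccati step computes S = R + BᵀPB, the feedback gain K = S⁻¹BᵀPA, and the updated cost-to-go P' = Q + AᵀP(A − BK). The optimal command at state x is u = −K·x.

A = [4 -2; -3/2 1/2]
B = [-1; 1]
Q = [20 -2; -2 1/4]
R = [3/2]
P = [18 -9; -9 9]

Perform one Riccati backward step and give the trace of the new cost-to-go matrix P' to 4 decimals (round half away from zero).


51.4597

BᵀP = [-27.0000 18.0000]
S = R + BᵀPB = [3/2] + [45.0000] = [46.5000]
BᵀPA = [-135.0000 63.0000]
K = S⁻¹·BᵀPA = [-2.9032 1.3548]
A−BK = [1.0968 -0.6452; 1.4032 -0.8548]
AᵀP(A−BK) = [24.3145 -12.8468; -12.8468 6.8952]
P' = Q + AᵀP(A−BK) = [44.3145 -14.8468; -14.8468 7.1452]
tr(P') = 51.4597


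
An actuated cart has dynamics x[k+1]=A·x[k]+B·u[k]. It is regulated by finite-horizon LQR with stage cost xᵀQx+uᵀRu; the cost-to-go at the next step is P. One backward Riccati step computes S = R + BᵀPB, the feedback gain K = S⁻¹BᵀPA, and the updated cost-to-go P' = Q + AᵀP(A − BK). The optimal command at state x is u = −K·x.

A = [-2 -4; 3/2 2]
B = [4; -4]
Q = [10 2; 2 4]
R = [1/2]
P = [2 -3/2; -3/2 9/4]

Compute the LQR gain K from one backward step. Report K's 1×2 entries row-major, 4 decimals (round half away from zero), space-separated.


BᵀP = [14.0000 -15.0000]
S = R + BᵀPB = [1/2] + [116.0000] = [116.5000]
BᵀPA = [-50.5000 -86.0000]
K = S⁻¹·BᵀPA = [-0.4335 -0.7382]
A−BK = [-0.2661 -1.0472; -0.2339 -0.9528]
AᵀP(A−BK) = [0.1719 0.4710; 0.4710 1.5150]
P' = Q + AᵀP(A−BK) = [10.1719 2.4710; 2.4710 5.5150]
tr(P') = 15.6870

-0.4335 -0.7382


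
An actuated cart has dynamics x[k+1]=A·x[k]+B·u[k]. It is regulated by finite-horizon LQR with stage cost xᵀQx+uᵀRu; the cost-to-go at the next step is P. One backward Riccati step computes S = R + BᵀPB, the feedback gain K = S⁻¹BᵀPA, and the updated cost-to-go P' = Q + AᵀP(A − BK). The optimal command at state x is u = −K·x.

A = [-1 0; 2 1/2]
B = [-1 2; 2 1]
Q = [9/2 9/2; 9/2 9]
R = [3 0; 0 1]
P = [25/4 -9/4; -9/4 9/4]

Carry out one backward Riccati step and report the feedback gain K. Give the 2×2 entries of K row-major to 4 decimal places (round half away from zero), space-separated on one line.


0.8119 0.1576 -0.1441 0.0623

BᵀP = [-10.7500 6.7500; 10.2500 -2.2500]
S = R + BᵀPB = [3 0; 0 1] + [24.2500 -14.7500; -14.7500 18.2500] = [27.2500 -14.7500; -14.7500 19.2500]
BᵀPA = [24.2500 3.3750; -14.7500 -1.1250]
K = S⁻¹·BᵀPA = [0.8119 0.1576; -0.1441 0.0623]
A−BK = [0.1002 0.0330; 0.5204 0.1226]
AᵀP(A−BK) = [2.4357 0.4727; 0.4727 0.1008]
P' = Q + AᵀP(A−BK) = [6.9357 4.9727; 4.9727 9.1008]
tr(P') = 16.0364


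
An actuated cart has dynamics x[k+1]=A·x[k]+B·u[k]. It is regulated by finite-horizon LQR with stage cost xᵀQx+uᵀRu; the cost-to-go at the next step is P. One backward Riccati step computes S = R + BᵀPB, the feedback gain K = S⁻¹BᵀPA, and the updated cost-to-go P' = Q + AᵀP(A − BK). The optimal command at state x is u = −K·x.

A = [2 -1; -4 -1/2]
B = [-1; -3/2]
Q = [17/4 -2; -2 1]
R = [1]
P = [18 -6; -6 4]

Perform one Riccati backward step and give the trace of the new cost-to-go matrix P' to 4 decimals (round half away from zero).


209.7500

BᵀP = [-9.0000 0.0000]
S = R + BᵀPB = [1] + [9.0000] = [10.0000]
BᵀPA = [-18.0000 9.0000]
K = S⁻¹·BᵀPA = [-1.8000 0.9000]
A−BK = [0.2000 -0.1000; -6.7000 0.8500]
AᵀP(A−BK) = [199.6000 -29.8000; -29.8000 4.9000]
P' = Q + AᵀP(A−BK) = [203.8500 -31.8000; -31.8000 5.9000]
tr(P') = 209.7500


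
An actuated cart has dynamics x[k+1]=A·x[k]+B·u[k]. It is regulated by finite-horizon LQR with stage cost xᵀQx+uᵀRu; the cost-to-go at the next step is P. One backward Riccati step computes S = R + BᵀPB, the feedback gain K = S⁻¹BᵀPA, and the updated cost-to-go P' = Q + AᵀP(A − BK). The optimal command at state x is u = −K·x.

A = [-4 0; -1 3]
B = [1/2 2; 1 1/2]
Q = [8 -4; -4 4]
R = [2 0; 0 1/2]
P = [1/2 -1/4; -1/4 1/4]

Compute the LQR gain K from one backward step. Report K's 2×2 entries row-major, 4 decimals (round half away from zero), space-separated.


-0.0143 0.1927 -1.5147 -0.5513

BᵀP = [0.0000 0.1250; 0.8750 -0.3750]
S = R + BᵀPB = [2 0; 0 1/2] + [0.1250 0.0625; 0.0625 1.5625] = [2.1250 0.0625; 0.0625 2.0625]
BᵀPA = [-0.1250 0.3750; -3.1250 -1.1250]
K = S⁻¹·BᵀPA = [-0.0143 0.1927; -1.5147 -0.5513]
A−BK = [-0.9634 1.0062; -0.2284 3.0830]
AᵀP(A−BK) = [1.5147 0.5513; 0.5513 1.5575]
P' = Q + AᵀP(A−BK) = [9.5147 -3.4487; -3.4487 5.5575]
tr(P') = 15.0723


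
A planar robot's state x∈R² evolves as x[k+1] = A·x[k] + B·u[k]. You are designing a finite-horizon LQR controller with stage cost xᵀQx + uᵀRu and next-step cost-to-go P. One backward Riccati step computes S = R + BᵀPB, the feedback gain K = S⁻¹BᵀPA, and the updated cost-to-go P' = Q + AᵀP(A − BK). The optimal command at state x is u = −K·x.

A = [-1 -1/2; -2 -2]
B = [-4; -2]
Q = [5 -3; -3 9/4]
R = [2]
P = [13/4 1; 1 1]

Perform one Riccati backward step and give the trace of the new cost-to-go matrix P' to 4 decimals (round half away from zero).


BᵀP = [-15.0000 -6.0000]
S = R + BᵀPB = [2] + [72.0000] = [74.0000]
BᵀPA = [27.0000 19.5000]
K = S⁻¹·BᵀPA = [0.3649 0.2635]
A−BK = [0.4595 0.5541; -1.2703 -1.4730]
AᵀP(A−BK) = [1.3986 1.5101; 1.5101 1.6740]
P' = Q + AᵀP(A−BK) = [6.3986 -1.4899; -1.4899 3.9240]
tr(P') = 10.3226

10.3226


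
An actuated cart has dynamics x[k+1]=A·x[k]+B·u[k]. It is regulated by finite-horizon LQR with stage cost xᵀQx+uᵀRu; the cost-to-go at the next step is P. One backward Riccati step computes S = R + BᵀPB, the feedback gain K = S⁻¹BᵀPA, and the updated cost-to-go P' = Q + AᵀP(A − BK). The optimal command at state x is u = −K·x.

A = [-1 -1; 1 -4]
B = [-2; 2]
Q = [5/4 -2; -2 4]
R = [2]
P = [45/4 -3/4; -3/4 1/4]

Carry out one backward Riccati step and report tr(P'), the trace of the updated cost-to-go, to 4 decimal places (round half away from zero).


10.2407

BᵀP = [-24.0000 2.0000]
S = R + BᵀPB = [2] + [52.0000] = [54.0000]
BᵀPA = [26.0000 16.0000]
K = S⁻¹·BᵀPA = [0.4815 0.2963]
A−BK = [-0.0370 -0.4074; 0.0370 -4.5926]
AᵀP(A−BK) = [0.4815 0.2963; 0.2963 4.5093]
P' = Q + AᵀP(A−BK) = [1.7315 -1.7037; -1.7037 8.5093]
tr(P') = 10.2407


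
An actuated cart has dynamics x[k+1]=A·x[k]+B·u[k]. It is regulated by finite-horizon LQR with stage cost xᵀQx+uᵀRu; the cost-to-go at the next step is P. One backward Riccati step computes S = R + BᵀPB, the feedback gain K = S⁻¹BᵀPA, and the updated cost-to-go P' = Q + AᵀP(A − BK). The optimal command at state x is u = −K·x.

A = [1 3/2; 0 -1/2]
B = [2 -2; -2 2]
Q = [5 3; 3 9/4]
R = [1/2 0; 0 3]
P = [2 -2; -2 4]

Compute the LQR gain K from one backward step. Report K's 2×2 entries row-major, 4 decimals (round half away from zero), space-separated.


BᵀP = [8.0000 -12.0000; -8.0000 12.0000]
S = R + BᵀPB = [1/2 0; 0 3] + [40.0000 -40.0000; -40.0000 40.0000] = [40.5000 -40.0000; -40.0000 43.0000]
BᵀPA = [8.0000 18.0000; -8.0000 -18.0000]
K = S⁻¹·BᵀPA = [0.1696 0.3816; -0.0283 -0.0636]
A−BK = [0.6042 0.6095; 0.3958 0.3905]
AᵀP(A−BK) = [0.4170 0.4382; 0.4382 0.4859]
P' = Q + AᵀP(A−BK) = [5.4170 3.4382; 3.4382 2.7359]
tr(P') = 8.1528

0.1696 0.3816 -0.0283 -0.0636


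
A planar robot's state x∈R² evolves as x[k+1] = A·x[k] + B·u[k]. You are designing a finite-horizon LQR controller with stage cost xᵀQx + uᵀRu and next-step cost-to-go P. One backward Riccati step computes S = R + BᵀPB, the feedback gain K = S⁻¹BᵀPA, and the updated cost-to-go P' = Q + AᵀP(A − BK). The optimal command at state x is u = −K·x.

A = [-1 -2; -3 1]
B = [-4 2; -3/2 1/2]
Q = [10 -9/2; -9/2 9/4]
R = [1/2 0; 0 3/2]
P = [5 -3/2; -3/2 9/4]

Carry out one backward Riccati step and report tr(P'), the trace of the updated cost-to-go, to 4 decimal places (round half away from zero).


BᵀP = [-17.7500 2.6250; 9.2500 -1.8750]
S = R + BᵀPB = [1/2 0; 0 3/2] + [67.0625 -34.1875; -34.1875 17.5625] = [67.5625 -34.1875; -34.1875 19.0625]
BᵀPA = [9.8750 38.1250; -3.6250 -20.3750]
K = S⁻¹·BᵀPA = [0.5399 0.2534; 0.7781 -0.6144]
A−BK = [-0.3966 0.2424; -2.5792 1.6873]
AᵀP(A−BK) = [13.7392 -8.9795; -8.9795 6.0708]
P' = Q + AᵀP(A−BK) = [23.7392 -13.4795; -13.4795 8.3208]
tr(P') = 32.0601

32.0601
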